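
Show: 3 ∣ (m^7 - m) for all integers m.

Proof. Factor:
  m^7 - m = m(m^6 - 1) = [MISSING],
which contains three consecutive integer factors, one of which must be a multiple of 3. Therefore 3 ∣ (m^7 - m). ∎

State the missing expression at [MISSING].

(m - 1)m(m + 1)(m^4 + m^2 + 1)

m^6 - 1 = (m^2 - 1)(m^4 + m^2 + 1), and m^2 - 1 = (m-1)(m+1).
So m(m^6 - 1) = (m - 1)m(m + 1)(m^4 + m^2 + 1).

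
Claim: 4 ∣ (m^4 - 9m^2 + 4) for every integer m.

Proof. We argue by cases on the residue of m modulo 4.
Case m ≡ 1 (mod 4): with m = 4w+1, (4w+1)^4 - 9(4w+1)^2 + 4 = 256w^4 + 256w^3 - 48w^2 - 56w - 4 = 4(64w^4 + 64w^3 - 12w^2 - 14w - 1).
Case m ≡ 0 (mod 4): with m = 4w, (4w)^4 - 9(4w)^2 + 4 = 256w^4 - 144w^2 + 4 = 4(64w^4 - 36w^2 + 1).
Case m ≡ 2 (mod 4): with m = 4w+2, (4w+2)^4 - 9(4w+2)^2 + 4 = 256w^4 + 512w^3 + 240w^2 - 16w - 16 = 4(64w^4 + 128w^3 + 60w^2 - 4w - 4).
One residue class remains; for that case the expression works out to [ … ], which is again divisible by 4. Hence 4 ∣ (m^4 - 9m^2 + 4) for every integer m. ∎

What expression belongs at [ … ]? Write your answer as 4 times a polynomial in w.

4(64w^4 + 192w^3 + 180w^2 + 54w + 1)

The residues treated are {1, 0, 2}, so the missing case is m ≡ 3 (mod 4); write m = 4w+3.
Then (4w+3)^4 - 9(4w+3)^2 + 4 = 256w^4 + 768w^3 + 720w^2 + 216w + 4 = 4(64w^4 + 192w^3 + 180w^2 + 54w + 1).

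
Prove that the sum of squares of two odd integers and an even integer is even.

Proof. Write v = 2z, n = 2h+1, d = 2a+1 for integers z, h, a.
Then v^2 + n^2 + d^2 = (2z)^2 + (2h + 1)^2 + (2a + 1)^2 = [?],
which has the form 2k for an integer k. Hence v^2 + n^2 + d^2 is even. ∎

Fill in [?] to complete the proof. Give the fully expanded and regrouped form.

2(2a^2 + 2a + 2h^2 + 2h + 2z^2 + 1)

(2z)^2 + (2h + 1)^2 + (2a + 1)^2 = 4a^2 + 4a + 4h^2 + 4h + 4z^2 + 2
= 2(2a^2 + 2a + 2h^2 + 2h + 2z^2 + 1).
Since 2a^2 + 2a + 2h^2 + 2h + 2z^2 + 1 is an integer, the sum of squares is of the form 2k for an integer k.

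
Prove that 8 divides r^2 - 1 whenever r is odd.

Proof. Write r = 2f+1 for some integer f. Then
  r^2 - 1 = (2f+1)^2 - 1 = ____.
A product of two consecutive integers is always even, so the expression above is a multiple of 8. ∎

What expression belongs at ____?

4f(f + 1)

(2f+1)^2 - 1 = 4f^2 + 4f + 1 - 1 = 4f^2 + 4f = 4f(f+1).
Since f and f+1 are consecutive, f(f+1) is even, and 4·(even) is a multiple of 8.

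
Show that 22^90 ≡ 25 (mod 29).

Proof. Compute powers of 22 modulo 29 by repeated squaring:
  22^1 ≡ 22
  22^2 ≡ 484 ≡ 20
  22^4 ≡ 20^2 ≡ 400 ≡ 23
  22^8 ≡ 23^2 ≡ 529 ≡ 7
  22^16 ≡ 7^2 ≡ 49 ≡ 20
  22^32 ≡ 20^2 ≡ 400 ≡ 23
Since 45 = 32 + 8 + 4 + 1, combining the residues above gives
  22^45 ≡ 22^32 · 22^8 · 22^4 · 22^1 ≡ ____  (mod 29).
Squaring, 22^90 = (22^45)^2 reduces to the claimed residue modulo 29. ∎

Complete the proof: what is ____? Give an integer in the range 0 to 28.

22^32 · 22^8 · 22^4 · 22^1 ≡ 23 · 7 · 23 · 22 = 81466.
81466 mod 29 = 5, so 22^45 ≡ 5 (mod 29).

5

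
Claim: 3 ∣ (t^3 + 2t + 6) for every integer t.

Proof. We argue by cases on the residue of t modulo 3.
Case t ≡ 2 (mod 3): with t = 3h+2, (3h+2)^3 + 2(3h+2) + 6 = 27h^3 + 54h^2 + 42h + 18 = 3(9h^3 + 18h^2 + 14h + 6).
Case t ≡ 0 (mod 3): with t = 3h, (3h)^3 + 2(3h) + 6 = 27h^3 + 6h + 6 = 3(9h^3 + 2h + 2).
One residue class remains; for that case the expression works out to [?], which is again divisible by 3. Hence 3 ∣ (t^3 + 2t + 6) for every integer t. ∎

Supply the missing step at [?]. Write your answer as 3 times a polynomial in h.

Only t ≡ 1 (mod 3) is unaccounted for. Put t = 3h+1:
(3h+1)^3 + 2(3h+1) + 6 expands to 27h^3 + 27h^2 + 15h + 9,
and factoring out 3 leaves 3(9h^3 + 9h^2 + 5h + 3).

3(9h^3 + 9h^2 + 5h + 3)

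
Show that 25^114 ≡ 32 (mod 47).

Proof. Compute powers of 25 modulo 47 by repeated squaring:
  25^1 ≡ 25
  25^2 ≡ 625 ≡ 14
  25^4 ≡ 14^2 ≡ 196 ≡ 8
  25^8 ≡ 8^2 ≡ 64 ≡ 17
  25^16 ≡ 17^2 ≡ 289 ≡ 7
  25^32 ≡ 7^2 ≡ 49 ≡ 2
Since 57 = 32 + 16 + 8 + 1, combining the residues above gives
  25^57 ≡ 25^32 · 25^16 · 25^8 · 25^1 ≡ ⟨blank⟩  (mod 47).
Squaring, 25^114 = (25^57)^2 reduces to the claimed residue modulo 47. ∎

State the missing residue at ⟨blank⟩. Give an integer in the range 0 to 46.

25^32 · 25^16 · 25^8 · 25^1 ≡ 2 · 7 · 17 · 25 = 5950.
5950 mod 47 = 28, so 25^57 ≡ 28 (mod 47).

28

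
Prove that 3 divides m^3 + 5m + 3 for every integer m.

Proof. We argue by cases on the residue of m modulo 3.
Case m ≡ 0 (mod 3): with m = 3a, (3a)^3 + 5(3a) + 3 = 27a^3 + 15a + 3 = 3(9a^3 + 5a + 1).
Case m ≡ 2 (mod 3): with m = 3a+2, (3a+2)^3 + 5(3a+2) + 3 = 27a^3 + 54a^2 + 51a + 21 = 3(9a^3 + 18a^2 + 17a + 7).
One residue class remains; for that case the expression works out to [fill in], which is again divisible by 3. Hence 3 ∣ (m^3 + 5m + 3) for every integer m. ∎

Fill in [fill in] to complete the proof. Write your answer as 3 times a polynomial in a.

3(9a^3 + 9a^2 + 8a + 3)

The residues treated are {0, 2}, so the missing case is m ≡ 1 (mod 3); write m = 3a+1.
Then (3a+1)^3 + 5(3a+1) + 3 = 27a^3 + 27a^2 + 24a + 9 = 3(9a^3 + 9a^2 + 8a + 3).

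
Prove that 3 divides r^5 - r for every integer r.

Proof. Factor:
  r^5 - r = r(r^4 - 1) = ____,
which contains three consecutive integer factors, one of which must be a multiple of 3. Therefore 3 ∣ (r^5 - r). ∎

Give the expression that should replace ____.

r^4 - 1 = (r^2 - 1)(r^2 + 1), and r^2 - 1 = (r-1)(r+1).
So r(r^4 - 1) = (r - 1)r(r + 1)(r^2 + 1).

(r - 1)r(r + 1)(r^2 + 1)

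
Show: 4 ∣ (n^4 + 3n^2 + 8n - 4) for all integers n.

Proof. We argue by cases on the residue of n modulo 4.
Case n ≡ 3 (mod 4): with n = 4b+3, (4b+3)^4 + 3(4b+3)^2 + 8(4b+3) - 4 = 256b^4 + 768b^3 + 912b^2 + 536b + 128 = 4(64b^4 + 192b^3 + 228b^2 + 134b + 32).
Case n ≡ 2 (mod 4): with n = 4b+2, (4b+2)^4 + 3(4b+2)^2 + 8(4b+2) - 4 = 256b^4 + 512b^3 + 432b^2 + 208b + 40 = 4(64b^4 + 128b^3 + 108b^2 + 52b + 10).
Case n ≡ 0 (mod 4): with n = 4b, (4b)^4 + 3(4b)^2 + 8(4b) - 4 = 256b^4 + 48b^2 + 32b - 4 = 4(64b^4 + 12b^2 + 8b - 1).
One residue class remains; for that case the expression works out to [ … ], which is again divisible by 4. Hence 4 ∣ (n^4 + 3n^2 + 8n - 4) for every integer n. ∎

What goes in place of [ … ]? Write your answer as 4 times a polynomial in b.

4(64b^4 + 64b^3 + 36b^2 + 18b + 2)

The residues treated are {3, 2, 0}, so the missing case is n ≡ 1 (mod 4); write n = 4b+1.
Then (4b+1)^4 + 3(4b+1)^2 + 8(4b+1) - 4 = 256b^4 + 256b^3 + 144b^2 + 72b + 8 = 4(64b^4 + 64b^3 + 36b^2 + 18b + 2).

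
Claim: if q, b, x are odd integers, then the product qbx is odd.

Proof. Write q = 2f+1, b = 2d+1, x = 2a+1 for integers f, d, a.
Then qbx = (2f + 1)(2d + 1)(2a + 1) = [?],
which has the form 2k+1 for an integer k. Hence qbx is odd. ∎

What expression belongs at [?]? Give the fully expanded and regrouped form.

2(4adf + 2ad + 2af + a + 2df + d + f) + 1

Expanding: (2f + 1)(2d + 1)(2a + 1) = 8adf + 4ad + 4af + 2a + 4df + 2d + 2f + 1.
Every term except the constant is even, so this is 2(4adf + 2ad + 2af + a + 2df + d + f) + 1,
and 4adf + 2ad + 2af + a + 2df + d + f ∈ ℤ gives the required form.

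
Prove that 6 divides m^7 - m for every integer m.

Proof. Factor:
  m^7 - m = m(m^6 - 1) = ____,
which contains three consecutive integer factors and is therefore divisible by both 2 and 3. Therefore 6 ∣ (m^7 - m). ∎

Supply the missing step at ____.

(m - 1)m(m + 1)(m^4 + m^2 + 1)

m^6 - 1 = (m^2 - 1)(m^4 + m^2 + 1), and m^2 - 1 = (m-1)(m+1).
So m(m^6 - 1) = (m - 1)m(m + 1)(m^4 + m^2 + 1).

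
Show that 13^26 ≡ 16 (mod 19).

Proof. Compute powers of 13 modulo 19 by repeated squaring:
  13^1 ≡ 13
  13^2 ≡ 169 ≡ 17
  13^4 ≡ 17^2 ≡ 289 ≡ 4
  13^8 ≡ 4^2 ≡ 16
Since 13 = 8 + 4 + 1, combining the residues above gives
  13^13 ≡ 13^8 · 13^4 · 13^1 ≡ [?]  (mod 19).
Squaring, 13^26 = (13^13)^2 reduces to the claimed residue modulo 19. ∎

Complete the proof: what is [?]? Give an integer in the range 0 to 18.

13^8 · 13^4 · 13^1 ≡ 16 · 4 · 13 = 832.
832 mod 19 = 15, so 13^13 ≡ 15 (mod 19).

15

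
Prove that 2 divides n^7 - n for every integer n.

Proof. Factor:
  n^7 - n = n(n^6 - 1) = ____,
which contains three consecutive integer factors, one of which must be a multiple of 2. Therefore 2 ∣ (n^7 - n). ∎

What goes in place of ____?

(n - 1)n(n + 1)(n^4 + n^2 + 1)

n^6 - 1 = (n^2 - 1)(n^4 + n^2 + 1), and n^2 - 1 = (n-1)(n+1).
So n(n^6 - 1) = (n - 1)n(n + 1)(n^4 + n^2 + 1).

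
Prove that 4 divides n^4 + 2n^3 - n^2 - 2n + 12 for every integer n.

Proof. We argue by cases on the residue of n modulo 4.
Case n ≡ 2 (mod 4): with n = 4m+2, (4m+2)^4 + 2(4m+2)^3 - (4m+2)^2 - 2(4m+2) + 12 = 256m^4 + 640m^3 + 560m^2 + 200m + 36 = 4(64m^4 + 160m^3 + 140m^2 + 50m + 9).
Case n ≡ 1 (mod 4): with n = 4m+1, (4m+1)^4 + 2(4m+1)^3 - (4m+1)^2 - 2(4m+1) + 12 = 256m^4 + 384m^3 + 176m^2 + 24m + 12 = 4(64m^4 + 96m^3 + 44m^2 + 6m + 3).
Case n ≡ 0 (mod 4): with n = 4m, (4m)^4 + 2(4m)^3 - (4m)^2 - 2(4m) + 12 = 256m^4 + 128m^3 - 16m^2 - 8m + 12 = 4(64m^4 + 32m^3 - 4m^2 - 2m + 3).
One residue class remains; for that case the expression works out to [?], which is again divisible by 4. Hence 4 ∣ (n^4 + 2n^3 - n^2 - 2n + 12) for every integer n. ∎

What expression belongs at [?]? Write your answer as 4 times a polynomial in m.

4(64m^4 + 224m^3 + 284m^2 + 154m + 33)

The residues treated are {2, 1, 0}, so the missing case is n ≡ 3 (mod 4); write n = 4m+3.
Then (4m+3)^4 + 2(4m+3)^3 - (4m+3)^2 - 2(4m+3) + 12 = 256m^4 + 896m^3 + 1136m^2 + 616m + 132 = 4(64m^4 + 224m^3 + 284m^2 + 154m + 33).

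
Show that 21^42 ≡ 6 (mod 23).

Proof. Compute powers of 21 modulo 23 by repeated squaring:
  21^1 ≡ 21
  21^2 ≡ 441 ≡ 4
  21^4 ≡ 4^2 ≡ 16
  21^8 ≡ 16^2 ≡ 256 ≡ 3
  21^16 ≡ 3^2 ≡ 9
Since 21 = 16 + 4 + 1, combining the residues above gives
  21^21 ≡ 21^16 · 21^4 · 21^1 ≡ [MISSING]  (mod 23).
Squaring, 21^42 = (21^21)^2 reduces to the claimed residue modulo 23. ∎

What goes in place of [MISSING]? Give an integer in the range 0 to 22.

Multiply the listed residues: 9 · 16 · 21 = 144 → 3024.
Reducing modulo 23: 3024 = 131·23 + 11, so 21^21 ≡ 11.

11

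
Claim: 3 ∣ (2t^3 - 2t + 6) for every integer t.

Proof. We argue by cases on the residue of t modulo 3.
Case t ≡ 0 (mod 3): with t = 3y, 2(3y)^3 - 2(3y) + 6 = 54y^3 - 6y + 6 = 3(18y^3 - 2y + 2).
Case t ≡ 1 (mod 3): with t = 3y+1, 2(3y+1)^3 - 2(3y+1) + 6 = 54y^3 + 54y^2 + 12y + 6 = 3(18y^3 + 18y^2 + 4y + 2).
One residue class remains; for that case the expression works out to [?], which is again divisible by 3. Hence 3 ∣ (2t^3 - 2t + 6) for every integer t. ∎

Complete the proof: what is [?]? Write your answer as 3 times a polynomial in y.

Only t ≡ 2 (mod 3) is unaccounted for. Put t = 3y+2:
2(3y+2)^3 - 2(3y+2) + 6 expands to 54y^3 + 108y^2 + 66y + 18,
and factoring out 3 leaves 3(18y^3 + 36y^2 + 22y + 6).

3(18y^3 + 36y^2 + 22y + 6)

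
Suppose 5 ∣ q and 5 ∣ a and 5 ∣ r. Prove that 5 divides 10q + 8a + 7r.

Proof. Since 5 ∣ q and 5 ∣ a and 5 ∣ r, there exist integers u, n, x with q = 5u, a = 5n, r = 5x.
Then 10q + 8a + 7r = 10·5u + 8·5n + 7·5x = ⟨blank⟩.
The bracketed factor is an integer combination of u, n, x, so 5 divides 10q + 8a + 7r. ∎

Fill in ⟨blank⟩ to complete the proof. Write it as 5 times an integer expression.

Pull the common 5 out of every term: 10·5u + 8·5n + 7·5x = 5(8n + 10u + 7x).
8n + 10u + 7x is an integer, which exhibits the divisibility.

5(8n + 10u + 7x)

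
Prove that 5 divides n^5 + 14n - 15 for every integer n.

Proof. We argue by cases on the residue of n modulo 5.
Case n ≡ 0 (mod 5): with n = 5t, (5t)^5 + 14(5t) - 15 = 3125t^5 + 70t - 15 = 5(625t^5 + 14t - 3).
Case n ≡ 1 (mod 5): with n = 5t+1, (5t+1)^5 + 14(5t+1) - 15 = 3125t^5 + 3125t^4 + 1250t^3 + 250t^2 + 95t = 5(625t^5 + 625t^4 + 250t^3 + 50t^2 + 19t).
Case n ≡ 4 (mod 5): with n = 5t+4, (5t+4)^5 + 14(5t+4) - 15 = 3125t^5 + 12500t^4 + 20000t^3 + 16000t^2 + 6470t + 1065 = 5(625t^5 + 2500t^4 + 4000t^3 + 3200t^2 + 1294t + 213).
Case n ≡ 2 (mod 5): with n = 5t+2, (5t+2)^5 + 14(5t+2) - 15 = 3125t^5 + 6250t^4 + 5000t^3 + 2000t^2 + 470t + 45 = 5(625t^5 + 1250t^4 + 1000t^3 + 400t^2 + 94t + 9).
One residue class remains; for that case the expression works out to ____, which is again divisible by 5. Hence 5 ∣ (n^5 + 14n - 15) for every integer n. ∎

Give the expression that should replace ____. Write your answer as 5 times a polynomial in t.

5(625t^5 + 1875t^4 + 2250t^3 + 1350t^2 + 419t + 54)

Only n ≡ 3 (mod 5) is unaccounted for. Put n = 5t+3:
(5t+3)^5 + 14(5t+3) - 15 expands to 3125t^5 + 9375t^4 + 11250t^3 + 6750t^2 + 2095t + 270,
and factoring out 5 leaves 5(625t^5 + 1875t^4 + 2250t^3 + 1350t^2 + 419t + 54).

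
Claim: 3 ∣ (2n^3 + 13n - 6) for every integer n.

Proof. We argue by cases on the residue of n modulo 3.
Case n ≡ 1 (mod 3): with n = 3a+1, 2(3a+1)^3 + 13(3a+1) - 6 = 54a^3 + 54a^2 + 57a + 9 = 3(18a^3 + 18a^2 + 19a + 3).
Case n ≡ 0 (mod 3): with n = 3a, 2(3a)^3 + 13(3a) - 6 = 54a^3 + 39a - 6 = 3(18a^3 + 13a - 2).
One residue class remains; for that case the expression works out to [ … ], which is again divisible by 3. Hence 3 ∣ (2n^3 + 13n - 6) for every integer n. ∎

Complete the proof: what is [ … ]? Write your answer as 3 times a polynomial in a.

3(18a^3 + 36a^2 + 37a + 12)

Only n ≡ 2 (mod 3) is unaccounted for. Put n = 3a+2:
2(3a+2)^3 + 13(3a+2) - 6 expands to 54a^3 + 108a^2 + 111a + 36,
and factoring out 3 leaves 3(18a^3 + 36a^2 + 37a + 12).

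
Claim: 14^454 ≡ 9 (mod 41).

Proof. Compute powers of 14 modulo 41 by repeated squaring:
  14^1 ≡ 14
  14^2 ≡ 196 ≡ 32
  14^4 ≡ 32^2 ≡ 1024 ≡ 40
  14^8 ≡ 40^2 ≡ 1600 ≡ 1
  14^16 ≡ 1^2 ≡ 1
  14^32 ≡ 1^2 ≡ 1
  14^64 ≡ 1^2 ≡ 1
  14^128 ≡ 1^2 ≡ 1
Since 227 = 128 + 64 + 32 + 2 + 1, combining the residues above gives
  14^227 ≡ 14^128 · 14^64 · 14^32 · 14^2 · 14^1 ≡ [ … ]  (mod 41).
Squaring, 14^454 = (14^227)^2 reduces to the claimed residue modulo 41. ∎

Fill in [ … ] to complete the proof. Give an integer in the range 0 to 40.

14^128 · 14^64 · 14^32 · 14^2 · 14^1 ≡ 1 · 1 · 1 · 32 · 14 = 448.
448 mod 41 = 38, so 14^227 ≡ 38 (mod 41).

38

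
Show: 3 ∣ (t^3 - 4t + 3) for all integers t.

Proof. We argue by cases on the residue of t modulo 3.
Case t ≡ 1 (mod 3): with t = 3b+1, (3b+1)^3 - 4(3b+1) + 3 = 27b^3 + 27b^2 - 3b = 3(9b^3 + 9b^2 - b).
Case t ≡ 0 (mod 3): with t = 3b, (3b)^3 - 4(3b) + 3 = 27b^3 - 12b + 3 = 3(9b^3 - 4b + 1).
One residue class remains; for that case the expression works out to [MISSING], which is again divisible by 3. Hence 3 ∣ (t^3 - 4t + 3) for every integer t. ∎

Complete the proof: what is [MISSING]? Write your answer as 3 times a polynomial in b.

The residues treated are {1, 0}, so the missing case is t ≡ 2 (mod 3); write t = 3b+2.
Then (3b+2)^3 - 4(3b+2) + 3 = 27b^3 + 54b^2 + 24b + 3 = 3(9b^3 + 18b^2 + 8b + 1).

3(9b^3 + 18b^2 + 8b + 1)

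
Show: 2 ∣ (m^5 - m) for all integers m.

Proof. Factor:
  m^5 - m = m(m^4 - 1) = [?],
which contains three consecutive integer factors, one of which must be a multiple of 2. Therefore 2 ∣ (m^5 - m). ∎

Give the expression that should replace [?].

(m - 1)m(m + 1)(m^2 + 1)

m^4 - 1 = (m^2 - 1)(m^2 + 1), and m^2 - 1 = (m-1)(m+1).
So m(m^4 - 1) = (m - 1)m(m + 1)(m^2 + 1).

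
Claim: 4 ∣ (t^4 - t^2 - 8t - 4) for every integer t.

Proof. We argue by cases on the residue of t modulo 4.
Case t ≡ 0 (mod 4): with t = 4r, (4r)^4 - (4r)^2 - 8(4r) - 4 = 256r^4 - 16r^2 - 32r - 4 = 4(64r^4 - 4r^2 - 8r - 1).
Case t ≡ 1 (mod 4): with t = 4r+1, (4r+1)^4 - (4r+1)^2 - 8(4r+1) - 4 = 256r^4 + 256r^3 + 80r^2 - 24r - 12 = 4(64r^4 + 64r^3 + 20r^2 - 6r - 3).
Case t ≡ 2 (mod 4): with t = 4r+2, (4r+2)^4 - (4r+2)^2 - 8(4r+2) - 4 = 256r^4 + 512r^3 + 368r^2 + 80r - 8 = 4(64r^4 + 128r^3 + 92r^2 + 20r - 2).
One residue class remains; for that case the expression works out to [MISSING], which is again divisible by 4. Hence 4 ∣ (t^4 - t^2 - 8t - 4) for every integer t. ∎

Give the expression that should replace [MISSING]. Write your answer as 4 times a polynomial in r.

The residues treated are {0, 1, 2}, so the missing case is t ≡ 3 (mod 4); write t = 4r+3.
Then (4r+3)^4 - (4r+3)^2 - 8(4r+3) - 4 = 256r^4 + 768r^3 + 848r^2 + 376r + 44 = 4(64r^4 + 192r^3 + 212r^2 + 94r + 11).

4(64r^4 + 192r^3 + 212r^2 + 94r + 11)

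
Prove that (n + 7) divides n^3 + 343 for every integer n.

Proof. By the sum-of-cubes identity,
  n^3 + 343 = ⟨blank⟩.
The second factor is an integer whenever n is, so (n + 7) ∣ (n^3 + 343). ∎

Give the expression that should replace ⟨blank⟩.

(n + 7)(n^2 - 7n + 49)

a^3 + b^3 = (a + b)(a^2 - ab + b^2). With a = n, b = 7:
n^3 + 343 = (n + 7)(n^2 - 7n + 49).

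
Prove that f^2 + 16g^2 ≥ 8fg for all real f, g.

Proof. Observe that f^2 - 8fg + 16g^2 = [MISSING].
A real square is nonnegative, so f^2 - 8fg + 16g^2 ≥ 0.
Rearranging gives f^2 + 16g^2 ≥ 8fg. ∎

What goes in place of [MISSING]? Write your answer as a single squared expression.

(f - 4g)^2

The leading and trailing coefficients are 1^2 and 4^2, and 8 = 2·1·4, so the trinomial is (f - 4g)^2.
Hence f^2 - 8fg + 16g^2 ≥ 0.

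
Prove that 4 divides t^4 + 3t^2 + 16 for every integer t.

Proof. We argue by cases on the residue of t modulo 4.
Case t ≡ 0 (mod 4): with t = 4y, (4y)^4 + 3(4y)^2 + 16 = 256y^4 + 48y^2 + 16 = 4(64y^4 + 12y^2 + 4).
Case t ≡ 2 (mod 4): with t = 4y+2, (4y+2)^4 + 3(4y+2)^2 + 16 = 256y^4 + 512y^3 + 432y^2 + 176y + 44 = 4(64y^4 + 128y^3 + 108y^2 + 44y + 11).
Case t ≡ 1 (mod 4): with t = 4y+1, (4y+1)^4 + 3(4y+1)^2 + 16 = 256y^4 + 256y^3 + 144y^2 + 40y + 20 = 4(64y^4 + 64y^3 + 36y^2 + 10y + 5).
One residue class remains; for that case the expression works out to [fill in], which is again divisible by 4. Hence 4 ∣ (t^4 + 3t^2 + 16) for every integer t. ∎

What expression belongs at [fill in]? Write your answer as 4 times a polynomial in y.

The residues treated are {0, 2, 1}, so the missing case is t ≡ 3 (mod 4); write t = 4y+3.
Then (4y+3)^4 + 3(4y+3)^2 + 16 = 256y^4 + 768y^3 + 912y^2 + 504y + 124 = 4(64y^4 + 192y^3 + 228y^2 + 126y + 31).

4(64y^4 + 192y^3 + 228y^2 + 126y + 31)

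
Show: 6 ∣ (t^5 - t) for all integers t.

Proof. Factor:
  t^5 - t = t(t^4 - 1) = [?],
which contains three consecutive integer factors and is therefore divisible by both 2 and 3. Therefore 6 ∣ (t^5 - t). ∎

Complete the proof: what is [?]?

t^4 - 1 = (t^2 - 1)(t^2 + 1), and t^2 - 1 = (t-1)(t+1).
So t(t^4 - 1) = (t - 1)t(t + 1)(t^2 + 1).

(t - 1)t(t + 1)(t^2 + 1)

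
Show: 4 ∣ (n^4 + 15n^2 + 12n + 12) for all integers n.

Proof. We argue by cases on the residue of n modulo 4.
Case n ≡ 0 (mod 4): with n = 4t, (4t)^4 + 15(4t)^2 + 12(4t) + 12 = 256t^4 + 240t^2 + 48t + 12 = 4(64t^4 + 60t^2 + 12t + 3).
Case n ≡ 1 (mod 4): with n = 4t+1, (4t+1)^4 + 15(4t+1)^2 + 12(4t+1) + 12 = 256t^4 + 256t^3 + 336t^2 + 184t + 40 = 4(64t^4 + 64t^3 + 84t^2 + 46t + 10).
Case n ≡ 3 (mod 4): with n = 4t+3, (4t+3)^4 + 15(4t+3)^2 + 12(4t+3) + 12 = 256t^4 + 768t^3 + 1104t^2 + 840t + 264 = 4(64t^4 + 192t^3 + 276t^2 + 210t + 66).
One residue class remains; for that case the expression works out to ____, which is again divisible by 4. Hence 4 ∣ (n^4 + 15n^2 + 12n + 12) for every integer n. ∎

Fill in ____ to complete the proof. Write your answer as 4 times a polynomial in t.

4(64t^4 + 128t^3 + 156t^2 + 104t + 28)

The residues treated are {0, 1, 3}, so the missing case is n ≡ 2 (mod 4); write n = 4t+2.
Then (4t+2)^4 + 15(4t+2)^2 + 12(4t+2) + 12 = 256t^4 + 512t^3 + 624t^2 + 416t + 112 = 4(64t^4 + 128t^3 + 156t^2 + 104t + 28).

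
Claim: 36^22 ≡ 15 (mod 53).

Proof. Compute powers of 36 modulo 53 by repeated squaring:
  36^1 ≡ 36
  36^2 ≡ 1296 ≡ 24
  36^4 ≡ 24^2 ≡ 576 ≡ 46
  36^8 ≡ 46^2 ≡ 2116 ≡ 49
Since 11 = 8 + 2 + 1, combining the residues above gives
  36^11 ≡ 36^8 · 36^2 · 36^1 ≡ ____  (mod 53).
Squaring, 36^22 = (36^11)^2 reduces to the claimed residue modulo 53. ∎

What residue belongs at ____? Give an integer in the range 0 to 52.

42

Multiply the listed residues: 49 · 24 · 36 = 1176 → 42336.
Reducing modulo 53: 42336 = 798·53 + 42, so 36^11 ≡ 42.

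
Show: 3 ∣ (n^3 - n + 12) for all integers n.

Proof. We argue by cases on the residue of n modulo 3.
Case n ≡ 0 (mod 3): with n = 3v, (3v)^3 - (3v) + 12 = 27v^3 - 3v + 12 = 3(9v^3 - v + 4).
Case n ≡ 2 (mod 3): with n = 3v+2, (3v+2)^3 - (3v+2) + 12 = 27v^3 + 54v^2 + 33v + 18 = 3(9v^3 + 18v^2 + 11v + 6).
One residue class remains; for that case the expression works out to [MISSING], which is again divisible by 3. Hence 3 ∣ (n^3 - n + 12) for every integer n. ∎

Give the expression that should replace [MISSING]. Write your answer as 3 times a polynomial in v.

3(9v^3 + 9v^2 + 2v + 4)

Only n ≡ 1 (mod 3) is unaccounted for. Put n = 3v+1:
(3v+1)^3 - (3v+1) + 12 expands to 27v^3 + 27v^2 + 6v + 12,
and factoring out 3 leaves 3(9v^3 + 9v^2 + 2v + 4).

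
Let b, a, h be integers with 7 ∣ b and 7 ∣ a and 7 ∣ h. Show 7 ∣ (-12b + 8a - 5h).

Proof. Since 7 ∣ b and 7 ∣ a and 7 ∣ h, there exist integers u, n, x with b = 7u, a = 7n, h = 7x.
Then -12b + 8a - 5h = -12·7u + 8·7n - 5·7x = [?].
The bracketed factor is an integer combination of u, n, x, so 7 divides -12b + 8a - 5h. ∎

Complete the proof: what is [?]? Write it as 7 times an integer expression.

Pull the common 7 out of every term: -12·7u + 8·7n - 5·7x = 7(8n - 12u - 5x).
8n - 12u - 5x is an integer, which exhibits the divisibility.

7(8n - 12u - 5x)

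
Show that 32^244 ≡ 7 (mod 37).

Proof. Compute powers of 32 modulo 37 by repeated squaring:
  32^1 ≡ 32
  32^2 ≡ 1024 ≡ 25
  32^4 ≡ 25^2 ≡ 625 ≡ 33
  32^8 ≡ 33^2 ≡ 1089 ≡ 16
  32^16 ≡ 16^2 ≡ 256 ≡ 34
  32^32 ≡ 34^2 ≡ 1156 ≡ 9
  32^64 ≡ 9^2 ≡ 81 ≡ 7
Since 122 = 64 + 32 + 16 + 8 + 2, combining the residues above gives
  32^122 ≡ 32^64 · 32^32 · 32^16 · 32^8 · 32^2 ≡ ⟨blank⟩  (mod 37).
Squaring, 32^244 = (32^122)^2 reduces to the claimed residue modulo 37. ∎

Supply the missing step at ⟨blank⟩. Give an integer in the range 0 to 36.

Multiply the listed residues: 7 · 9 · 34 · 16 · 25 = 63 → 2142 → 34272 → 856800.
Reducing modulo 37: 856800 = 23156·37 + 28, so 32^122 ≡ 28.

28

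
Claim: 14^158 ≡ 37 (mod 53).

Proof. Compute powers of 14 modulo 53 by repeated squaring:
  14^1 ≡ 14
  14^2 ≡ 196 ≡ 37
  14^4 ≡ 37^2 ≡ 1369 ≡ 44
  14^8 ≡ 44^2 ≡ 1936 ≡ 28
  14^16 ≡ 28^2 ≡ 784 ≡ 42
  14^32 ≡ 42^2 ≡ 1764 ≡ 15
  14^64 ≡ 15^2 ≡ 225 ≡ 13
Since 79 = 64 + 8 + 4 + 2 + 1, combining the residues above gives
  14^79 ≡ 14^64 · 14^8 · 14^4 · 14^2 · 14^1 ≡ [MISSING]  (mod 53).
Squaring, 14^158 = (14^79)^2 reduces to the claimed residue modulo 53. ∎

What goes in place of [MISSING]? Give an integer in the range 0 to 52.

Multiply the listed residues: 13 · 28 · 44 · 37 · 14 = 364 → 16016 → 592592 → 8296288.
Reducing modulo 53: 8296288 = 156533·53 + 39, so 14^79 ≡ 39.

39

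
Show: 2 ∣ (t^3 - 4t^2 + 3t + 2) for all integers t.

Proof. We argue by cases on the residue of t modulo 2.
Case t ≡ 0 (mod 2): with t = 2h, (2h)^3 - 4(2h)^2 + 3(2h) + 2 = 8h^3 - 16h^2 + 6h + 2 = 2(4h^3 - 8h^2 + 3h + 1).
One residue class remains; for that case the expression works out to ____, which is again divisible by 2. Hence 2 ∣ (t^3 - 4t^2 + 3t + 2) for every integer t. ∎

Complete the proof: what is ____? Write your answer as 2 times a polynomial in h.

2(4h^3 - 2h^2 - 2h + 1)

Only t ≡ 1 (mod 2) is unaccounted for. Put t = 2h+1:
(2h+1)^3 - 4(2h+1)^2 + 3(2h+1) + 2 expands to 8h^3 - 4h^2 - 4h + 2,
and factoring out 2 leaves 2(4h^3 - 2h^2 - 2h + 1).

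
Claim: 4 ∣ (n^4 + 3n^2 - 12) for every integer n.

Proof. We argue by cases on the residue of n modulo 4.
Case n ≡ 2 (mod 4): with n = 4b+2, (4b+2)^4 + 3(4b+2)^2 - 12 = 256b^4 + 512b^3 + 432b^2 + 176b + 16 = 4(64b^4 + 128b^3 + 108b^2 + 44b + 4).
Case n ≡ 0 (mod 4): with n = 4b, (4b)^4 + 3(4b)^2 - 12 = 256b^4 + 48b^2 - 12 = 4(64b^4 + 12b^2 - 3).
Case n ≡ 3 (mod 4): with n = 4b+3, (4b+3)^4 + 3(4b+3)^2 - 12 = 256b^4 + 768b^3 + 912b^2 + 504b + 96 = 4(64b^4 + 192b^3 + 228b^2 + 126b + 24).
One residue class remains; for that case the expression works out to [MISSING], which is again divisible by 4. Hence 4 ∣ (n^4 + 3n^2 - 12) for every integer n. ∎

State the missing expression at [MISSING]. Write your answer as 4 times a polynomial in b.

4(64b^4 + 64b^3 + 36b^2 + 10b - 2)

The residues treated are {2, 0, 3}, so the missing case is n ≡ 1 (mod 4); write n = 4b+1.
Then (4b+1)^4 + 3(4b+1)^2 - 12 = 256b^4 + 256b^3 + 144b^2 + 40b - 8 = 4(64b^4 + 64b^3 + 36b^2 + 10b - 2).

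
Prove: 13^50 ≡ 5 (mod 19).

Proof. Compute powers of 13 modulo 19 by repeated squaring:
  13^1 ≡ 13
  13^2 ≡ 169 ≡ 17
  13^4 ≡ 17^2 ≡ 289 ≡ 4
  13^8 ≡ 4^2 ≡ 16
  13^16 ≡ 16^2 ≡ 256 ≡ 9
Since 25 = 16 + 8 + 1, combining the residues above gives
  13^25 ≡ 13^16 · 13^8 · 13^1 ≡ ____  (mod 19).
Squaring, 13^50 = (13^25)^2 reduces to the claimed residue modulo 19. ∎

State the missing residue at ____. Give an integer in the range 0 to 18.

13^16 · 13^8 · 13^1 ≡ 9 · 16 · 13 = 1872.
1872 mod 19 = 10, so 13^25 ≡ 10 (mod 19).

10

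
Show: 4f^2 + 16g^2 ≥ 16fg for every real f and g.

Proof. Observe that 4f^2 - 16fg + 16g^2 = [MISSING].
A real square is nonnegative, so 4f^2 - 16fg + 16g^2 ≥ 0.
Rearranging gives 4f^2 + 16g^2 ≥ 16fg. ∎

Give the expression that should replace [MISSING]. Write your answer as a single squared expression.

The leading and trailing coefficients are 2^2 and 4^2, and 16 = 2·2·4, so the trinomial is (2f - 4g)^2.
Hence 4f^2 - 16fg + 16g^2 ≥ 0.

(2f - 4g)^2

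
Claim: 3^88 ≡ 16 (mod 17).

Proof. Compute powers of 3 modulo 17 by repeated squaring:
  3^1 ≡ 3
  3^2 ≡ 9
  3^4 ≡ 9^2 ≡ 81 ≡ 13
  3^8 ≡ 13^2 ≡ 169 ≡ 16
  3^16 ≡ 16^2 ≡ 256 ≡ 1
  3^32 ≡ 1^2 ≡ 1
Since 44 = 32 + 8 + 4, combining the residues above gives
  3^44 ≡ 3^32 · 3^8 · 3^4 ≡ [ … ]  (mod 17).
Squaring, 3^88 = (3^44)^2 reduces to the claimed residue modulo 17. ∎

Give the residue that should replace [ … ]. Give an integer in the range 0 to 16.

Multiply the listed residues: 1 · 16 · 13 = 16 → 208.
Reducing modulo 17: 208 = 12·17 + 4, so 3^44 ≡ 4.

4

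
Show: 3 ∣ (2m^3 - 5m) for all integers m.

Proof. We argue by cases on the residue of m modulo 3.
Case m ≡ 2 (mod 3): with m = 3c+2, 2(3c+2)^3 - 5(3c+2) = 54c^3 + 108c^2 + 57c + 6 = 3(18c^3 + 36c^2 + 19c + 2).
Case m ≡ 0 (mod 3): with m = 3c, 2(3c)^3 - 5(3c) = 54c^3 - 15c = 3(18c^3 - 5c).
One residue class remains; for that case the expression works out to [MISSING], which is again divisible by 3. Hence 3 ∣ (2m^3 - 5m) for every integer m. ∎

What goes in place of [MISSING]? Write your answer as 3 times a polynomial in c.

3(18c^3 + 18c^2 + c - 1)

The residues treated are {2, 0}, so the missing case is m ≡ 1 (mod 3); write m = 3c+1.
Then 2(3c+1)^3 - 5(3c+1) = 54c^3 + 54c^2 + 3c - 3 = 3(18c^3 + 18c^2 + c - 1).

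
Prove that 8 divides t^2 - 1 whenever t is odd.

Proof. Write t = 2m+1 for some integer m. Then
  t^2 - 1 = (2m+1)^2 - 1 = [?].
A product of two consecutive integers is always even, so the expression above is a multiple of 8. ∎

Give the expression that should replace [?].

4m(m + 1)

(2m+1)^2 - 1 = 4m^2 + 4m + 1 - 1 = 4m^2 + 4m = 4m(m+1).
Since m and m+1 are consecutive, m(m+1) is even, and 4·(even) is a multiple of 8.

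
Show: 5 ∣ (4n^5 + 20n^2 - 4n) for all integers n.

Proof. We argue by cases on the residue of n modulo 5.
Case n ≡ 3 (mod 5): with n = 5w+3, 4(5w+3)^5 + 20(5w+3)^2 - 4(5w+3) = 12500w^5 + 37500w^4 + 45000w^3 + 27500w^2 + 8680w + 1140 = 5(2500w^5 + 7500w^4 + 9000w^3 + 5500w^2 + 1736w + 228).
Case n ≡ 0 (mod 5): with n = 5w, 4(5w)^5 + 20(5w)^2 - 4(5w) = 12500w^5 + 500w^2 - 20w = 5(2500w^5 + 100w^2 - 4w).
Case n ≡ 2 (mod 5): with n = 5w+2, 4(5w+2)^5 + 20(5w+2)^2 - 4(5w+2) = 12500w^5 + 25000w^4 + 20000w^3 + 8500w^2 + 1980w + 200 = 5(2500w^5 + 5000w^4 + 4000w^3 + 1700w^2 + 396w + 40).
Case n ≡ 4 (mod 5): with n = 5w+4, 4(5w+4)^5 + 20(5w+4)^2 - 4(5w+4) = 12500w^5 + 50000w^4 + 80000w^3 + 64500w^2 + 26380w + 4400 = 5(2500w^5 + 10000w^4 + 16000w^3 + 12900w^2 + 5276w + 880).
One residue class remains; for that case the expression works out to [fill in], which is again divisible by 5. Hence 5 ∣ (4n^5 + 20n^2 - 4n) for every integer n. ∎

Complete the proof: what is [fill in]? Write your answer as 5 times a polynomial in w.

5(2500w^5 + 2500w^4 + 1000w^3 + 300w^2 + 56w + 4)

The residues treated are {3, 0, 2, 4}, so the missing case is n ≡ 1 (mod 5); write n = 5w+1.
Then 4(5w+1)^5 + 20(5w+1)^2 - 4(5w+1) = 12500w^5 + 12500w^4 + 5000w^3 + 1500w^2 + 280w + 20 = 5(2500w^5 + 2500w^4 + 1000w^3 + 300w^2 + 56w + 4).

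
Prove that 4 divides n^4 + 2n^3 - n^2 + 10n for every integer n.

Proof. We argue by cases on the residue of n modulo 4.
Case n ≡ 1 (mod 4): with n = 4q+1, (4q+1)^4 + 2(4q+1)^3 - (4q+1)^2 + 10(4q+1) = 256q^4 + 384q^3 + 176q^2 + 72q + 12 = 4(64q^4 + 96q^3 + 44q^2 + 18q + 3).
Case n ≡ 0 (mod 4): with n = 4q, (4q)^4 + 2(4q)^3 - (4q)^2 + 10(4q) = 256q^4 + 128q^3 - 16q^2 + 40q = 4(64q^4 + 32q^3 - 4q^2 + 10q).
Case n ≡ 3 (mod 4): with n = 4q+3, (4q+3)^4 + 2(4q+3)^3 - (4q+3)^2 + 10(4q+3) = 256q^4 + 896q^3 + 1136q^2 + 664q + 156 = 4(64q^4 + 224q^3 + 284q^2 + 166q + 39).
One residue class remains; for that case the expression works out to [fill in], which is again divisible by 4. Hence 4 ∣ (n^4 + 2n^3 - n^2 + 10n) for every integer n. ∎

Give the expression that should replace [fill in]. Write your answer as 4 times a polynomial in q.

4(64q^4 + 160q^3 + 140q^2 + 62q + 12)

The residues treated are {1, 0, 3}, so the missing case is n ≡ 2 (mod 4); write n = 4q+2.
Then (4q+2)^4 + 2(4q+2)^3 - (4q+2)^2 + 10(4q+2) = 256q^4 + 640q^3 + 560q^2 + 248q + 48 = 4(64q^4 + 160q^3 + 140q^2 + 62q + 12).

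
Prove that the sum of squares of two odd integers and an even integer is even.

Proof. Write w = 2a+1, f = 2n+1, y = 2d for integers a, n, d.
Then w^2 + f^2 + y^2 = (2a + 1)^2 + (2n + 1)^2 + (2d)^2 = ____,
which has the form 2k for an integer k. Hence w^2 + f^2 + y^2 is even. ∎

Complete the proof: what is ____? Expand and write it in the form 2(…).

(2a + 1)^2 + (2n + 1)^2 + (2d)^2 = 4a^2 + 4a + 4d^2 + 4n^2 + 4n + 2
= 2(2a^2 + 2a + 2d^2 + 2n^2 + 2n + 1).
Since 2a^2 + 2a + 2d^2 + 2n^2 + 2n + 1 is an integer, the sum of squares is of the form 2k for an integer k.

2(2a^2 + 2a + 2d^2 + 2n^2 + 2n + 1)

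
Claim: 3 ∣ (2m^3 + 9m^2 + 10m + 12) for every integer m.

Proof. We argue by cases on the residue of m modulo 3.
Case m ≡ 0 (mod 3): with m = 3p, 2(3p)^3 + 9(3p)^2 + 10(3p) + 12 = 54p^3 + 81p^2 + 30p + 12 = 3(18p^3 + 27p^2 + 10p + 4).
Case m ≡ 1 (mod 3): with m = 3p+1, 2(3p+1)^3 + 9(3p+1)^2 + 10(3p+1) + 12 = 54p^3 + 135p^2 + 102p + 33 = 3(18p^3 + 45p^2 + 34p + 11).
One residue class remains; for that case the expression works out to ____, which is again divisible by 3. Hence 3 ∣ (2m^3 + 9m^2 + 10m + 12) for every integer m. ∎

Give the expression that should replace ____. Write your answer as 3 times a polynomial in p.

Only m ≡ 2 (mod 3) is unaccounted for. Put m = 3p+2:
2(3p+2)^3 + 9(3p+2)^2 + 10(3p+2) + 12 expands to 54p^3 + 189p^2 + 210p + 84,
and factoring out 3 leaves 3(18p^3 + 63p^2 + 70p + 28).

3(18p^3 + 63p^2 + 70p + 28)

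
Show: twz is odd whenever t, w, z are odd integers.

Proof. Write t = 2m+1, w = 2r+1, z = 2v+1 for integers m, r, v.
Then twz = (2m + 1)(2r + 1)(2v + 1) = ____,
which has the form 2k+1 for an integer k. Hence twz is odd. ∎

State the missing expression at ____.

2(4mrv + 2mr + 2mv + m + 2rv + r + v) + 1

Expanding: (2m + 1)(2r + 1)(2v + 1) = 8mrv + 4mr + 4mv + 2m + 4rv + 2r + 2v + 1.
Every term except the constant is even, so this is 2(4mrv + 2mr + 2mv + m + 2rv + r + v) + 1,
and 4mrv + 2mr + 2mv + m + 2rv + r + v ∈ ℤ gives the required form.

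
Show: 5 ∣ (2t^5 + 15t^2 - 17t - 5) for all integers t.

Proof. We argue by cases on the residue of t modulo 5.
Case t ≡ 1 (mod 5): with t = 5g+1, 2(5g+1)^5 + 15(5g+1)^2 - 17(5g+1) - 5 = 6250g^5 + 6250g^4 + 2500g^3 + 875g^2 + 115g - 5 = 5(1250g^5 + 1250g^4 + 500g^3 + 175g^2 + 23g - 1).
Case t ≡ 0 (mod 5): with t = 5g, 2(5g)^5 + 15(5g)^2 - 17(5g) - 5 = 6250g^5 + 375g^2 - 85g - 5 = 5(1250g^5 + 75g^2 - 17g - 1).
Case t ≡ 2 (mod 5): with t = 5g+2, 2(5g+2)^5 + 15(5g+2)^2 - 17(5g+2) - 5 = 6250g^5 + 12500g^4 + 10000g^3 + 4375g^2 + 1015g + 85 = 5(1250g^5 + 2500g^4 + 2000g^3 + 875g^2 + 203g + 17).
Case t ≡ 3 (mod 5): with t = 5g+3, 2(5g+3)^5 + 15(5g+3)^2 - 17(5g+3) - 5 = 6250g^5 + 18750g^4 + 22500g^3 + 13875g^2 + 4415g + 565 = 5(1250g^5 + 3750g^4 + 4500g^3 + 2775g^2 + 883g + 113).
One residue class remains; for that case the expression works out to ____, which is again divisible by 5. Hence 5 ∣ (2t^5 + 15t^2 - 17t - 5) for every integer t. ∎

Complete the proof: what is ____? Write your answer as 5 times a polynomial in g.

5(1250g^5 + 5000g^4 + 8000g^3 + 6475g^2 + 2663g + 443)

The residues treated are {1, 0, 2, 3}, so the missing case is t ≡ 4 (mod 5); write t = 5g+4.
Then 2(5g+4)^5 + 15(5g+4)^2 - 17(5g+4) - 5 = 6250g^5 + 25000g^4 + 40000g^3 + 32375g^2 + 13315g + 2215 = 5(1250g^5 + 5000g^4 + 8000g^3 + 6475g^2 + 2663g + 443).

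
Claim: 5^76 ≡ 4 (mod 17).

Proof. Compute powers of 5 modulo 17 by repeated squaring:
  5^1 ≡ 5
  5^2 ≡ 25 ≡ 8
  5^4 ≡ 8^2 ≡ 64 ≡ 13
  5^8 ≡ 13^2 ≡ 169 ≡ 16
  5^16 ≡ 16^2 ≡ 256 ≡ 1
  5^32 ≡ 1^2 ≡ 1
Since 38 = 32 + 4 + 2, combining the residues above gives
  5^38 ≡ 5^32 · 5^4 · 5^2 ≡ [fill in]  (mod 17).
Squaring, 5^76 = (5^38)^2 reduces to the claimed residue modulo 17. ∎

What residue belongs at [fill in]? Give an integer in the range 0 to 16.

2

Multiply the listed residues: 1 · 13 · 8 = 13 → 104.
Reducing modulo 17: 104 = 6·17 + 2, so 5^38 ≡ 2.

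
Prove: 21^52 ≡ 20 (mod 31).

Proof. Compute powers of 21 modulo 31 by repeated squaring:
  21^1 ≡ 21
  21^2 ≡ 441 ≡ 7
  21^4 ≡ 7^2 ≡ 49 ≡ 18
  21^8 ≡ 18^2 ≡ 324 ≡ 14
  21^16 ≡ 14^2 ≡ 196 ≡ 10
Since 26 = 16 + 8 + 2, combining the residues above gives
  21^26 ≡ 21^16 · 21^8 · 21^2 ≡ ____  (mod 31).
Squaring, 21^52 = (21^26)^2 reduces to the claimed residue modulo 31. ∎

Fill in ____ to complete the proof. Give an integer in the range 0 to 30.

21^16 · 21^8 · 21^2 ≡ 10 · 14 · 7 = 980.
980 mod 31 = 19, so 21^26 ≡ 19 (mod 31).

19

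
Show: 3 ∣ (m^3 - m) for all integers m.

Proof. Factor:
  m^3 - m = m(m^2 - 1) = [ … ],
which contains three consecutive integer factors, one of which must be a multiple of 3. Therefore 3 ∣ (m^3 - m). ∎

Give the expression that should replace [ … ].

m(m^2 - 1) = m(m - 1)(m + 1) = (m - 1)m(m + 1).
These three factors are consecutive integers, so their product is divisible by 3.

(m - 1)m(m + 1)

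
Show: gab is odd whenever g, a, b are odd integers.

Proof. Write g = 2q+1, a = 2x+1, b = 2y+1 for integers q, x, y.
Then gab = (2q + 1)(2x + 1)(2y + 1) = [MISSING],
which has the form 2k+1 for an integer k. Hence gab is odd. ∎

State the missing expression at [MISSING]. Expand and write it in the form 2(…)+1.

(2q + 1)(2x + 1)(2y + 1) = 8qxy + 4qx + 4qy + 2q + 4xy + 2x + 2y + 1
= 2(4qxy + 2qx + 2qy + q + 2xy + x + y) + 1.
Since 4qxy + 2qx + 2qy + q + 2xy + x + y is an integer, the product is of the form 2k+1 for an integer k.

2(4qxy + 2qx + 2qy + q + 2xy + x + y) + 1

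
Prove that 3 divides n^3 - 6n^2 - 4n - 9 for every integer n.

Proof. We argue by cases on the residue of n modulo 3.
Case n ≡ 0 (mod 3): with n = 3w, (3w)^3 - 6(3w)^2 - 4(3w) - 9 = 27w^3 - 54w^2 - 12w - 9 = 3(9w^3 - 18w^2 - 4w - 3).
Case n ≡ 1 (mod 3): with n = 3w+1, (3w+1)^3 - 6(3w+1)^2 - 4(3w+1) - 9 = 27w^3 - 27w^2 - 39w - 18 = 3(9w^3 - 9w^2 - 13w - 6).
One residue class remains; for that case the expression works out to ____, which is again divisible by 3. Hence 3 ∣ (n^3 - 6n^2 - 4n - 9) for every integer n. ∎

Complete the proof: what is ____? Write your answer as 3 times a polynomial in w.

3(9w^3 - 16w - 11)

The residues treated are {0, 1}, so the missing case is n ≡ 2 (mod 3); write n = 3w+2.
Then (3w+2)^3 - 6(3w+2)^2 - 4(3w+2) - 9 = 27w^3 - 48w - 33 = 3(9w^3 - 16w - 11).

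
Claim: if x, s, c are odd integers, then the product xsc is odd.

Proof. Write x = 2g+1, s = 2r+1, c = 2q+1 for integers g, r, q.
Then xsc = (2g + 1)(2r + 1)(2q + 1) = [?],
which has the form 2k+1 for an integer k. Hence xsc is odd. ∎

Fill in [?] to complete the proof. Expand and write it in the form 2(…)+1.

2(4gqr + 2gq + 2gr + g + 2qr + q + r) + 1

Expanding: (2g + 1)(2r + 1)(2q + 1) = 8gqr + 4gq + 4gr + 2g + 4qr + 2q + 2r + 1.
Every term except the constant is even, so this is 2(4gqr + 2gq + 2gr + g + 2qr + q + r) + 1,
and 4gqr + 2gq + 2gr + g + 2qr + q + r ∈ ℤ gives the required form.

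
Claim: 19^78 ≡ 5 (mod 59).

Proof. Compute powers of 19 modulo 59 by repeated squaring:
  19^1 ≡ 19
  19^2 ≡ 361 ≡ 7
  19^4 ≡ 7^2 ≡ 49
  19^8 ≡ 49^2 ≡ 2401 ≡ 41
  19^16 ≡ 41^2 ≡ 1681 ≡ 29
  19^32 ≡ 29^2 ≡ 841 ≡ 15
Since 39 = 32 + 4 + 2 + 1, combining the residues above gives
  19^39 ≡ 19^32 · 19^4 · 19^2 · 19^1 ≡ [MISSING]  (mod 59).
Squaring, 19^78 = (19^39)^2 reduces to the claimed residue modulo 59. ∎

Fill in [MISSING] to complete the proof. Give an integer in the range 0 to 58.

51

19^32 · 19^4 · 19^2 · 19^1 ≡ 15 · 49 · 7 · 19 = 97755.
97755 mod 59 = 51, so 19^39 ≡ 51 (mod 59).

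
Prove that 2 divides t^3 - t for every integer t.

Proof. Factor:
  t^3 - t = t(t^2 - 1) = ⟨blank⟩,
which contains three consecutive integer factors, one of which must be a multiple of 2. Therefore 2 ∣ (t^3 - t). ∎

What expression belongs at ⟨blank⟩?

t(t^2 - 1) = t(t - 1)(t + 1) = (t - 1)t(t + 1).
These three factors are consecutive integers, so their product is divisible by 2.

(t - 1)t(t + 1)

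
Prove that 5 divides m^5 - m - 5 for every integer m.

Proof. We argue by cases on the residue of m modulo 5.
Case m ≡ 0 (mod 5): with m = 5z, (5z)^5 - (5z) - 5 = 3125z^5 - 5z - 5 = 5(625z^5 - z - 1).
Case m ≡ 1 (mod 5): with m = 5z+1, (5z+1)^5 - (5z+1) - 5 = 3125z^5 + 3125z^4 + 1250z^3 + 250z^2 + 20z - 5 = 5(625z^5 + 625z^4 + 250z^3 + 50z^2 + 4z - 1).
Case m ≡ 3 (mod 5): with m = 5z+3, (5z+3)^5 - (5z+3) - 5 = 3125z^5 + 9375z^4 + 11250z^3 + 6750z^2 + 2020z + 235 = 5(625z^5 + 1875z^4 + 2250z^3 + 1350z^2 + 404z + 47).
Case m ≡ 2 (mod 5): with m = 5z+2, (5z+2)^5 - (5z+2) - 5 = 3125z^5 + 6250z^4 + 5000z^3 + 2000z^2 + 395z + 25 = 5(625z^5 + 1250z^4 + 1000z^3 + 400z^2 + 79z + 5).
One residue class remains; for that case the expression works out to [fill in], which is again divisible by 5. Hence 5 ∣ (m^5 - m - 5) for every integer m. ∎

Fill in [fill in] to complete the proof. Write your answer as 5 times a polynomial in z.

5(625z^5 + 2500z^4 + 4000z^3 + 3200z^2 + 1279z + 203)

Only m ≡ 4 (mod 5) is unaccounted for. Put m = 5z+4:
(5z+4)^5 - (5z+4) - 5 expands to 3125z^5 + 12500z^4 + 20000z^3 + 16000z^2 + 6395z + 1015,
and factoring out 5 leaves 5(625z^5 + 2500z^4 + 4000z^3 + 3200z^2 + 1279z + 203).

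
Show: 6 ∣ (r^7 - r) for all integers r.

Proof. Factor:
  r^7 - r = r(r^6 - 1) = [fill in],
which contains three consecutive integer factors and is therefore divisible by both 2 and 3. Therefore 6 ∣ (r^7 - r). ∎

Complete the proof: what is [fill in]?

r^6 - 1 = (r^2 - 1)(r^4 + r^2 + 1), and r^2 - 1 = (r-1)(r+1).
So r(r^6 - 1) = (r - 1)r(r + 1)(r^4 + r^2 + 1).

(r - 1)r(r + 1)(r^4 + r^2 + 1)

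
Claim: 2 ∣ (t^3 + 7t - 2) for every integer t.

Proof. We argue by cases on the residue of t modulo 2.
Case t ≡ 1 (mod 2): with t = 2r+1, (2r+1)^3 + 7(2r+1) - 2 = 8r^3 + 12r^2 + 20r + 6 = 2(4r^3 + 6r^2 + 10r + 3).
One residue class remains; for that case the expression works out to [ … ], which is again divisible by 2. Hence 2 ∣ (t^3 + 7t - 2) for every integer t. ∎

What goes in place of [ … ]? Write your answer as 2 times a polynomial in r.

Only t ≡ 0 (mod 2) is unaccounted for. Put t = 2r:
(2r)^3 + 7(2r) - 2 expands to 8r^3 + 14r - 2,
and factoring out 2 leaves 2(4r^3 + 7r - 1).

2(4r^3 + 7r - 1)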